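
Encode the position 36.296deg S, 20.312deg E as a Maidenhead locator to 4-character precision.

Shift to the Maidenhead origin (180°W, 90°S): lon 200.31, lat 53.70.
Field: lon ⌊200.31/20⌋ = 10 → K; lat ⌊53.70/10⌋ = 5 → F.
Square: lon ⌊0.31/2⌋ = 0; lat ⌊3.70/1⌋ = 3.

KF03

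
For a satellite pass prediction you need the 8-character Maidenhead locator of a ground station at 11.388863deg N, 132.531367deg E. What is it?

Add 180° to longitude and 90° to latitude: 312.53137, 101.38886.
Field (20°×10°, letters A–R): lon ⌊312.53137/20⌋ = 15 → P; lat ⌊101.38886/10⌋ = 10 → K.
Square (2°×1°, digits 0–9): lon ⌊12.53137/2⌋ = 6; lat ⌊1.38886/1⌋ = 1.
Subsquare (5′×2.5′, letters a–x): lon ⌊0.53137/0.0833333⌋ = 6 → g; lat ⌊0.38886/0.0416667⌋ = 9 → j.
Extended square (30″×15″, digits 0–9): lon ⌊0.03137/0.00833333⌋ = 3; lat ⌊0.01386/0.00416667⌋ = 3.

PK61gj33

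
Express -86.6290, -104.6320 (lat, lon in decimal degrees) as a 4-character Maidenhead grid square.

Offset from 180°W / 90°S: lon 75.37°, lat 3.37°.
Field: lon ⌊75.37/20⌋ = 3 → D; lat ⌊3.37/10⌋ = 0 → A.
Square: lon ⌊15.37/2⌋ = 7; lat ⌊3.37/1⌋ = 3.

DA73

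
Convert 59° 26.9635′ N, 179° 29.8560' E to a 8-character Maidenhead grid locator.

RO99rk97

Add 180° to longitude and 90° to latitude: 359.49760, 149.44939.
Field: lon ⌊359.49760/20⌋ = 17 → R; lat ⌊149.44939/10⌋ = 14 → O.
Square: lon ⌊19.49760/2⌋ = 9; lat ⌊9.44939/1⌋ = 9.
Subsquare: lon ⌊1.49760/0.0833333⌋ = 17 → r; lat ⌊0.44939/0.0416667⌋ = 10 → k.
Extended square: lon ⌊0.08093/0.00833333⌋ = 9; lat ⌊0.03272/0.00416667⌋ = 7.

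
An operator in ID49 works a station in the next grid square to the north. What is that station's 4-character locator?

Latitude square 9; +1 → 10, wraps to 0, carry into field.
Latitude field D = 3; +1 → 4 = E.
The longitude characters are unchanged.

IE40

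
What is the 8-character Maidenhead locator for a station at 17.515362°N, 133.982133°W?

CK37am23

Shift to the Maidenhead origin (180°W, 90°S): lon 46.01787, lat 107.51536.
Field: lon ⌊46.01787/20⌋ = 2 → C; lat ⌊107.51536/10⌋ = 10 → K.
Square: lon ⌊6.01787/2⌋ = 3; lat ⌊7.51536/1⌋ = 7.
Subsquare: lon ⌊0.01787/0.0833333⌋ = 0 → a; lat ⌊0.51536/0.0416667⌋ = 12 → m.
Extended square: lon ⌊0.01787/0.00833333⌋ = 2; lat ⌊0.01536/0.00416667⌋ = 3.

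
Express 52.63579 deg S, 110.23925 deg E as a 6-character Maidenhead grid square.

OD57ci

Add 180° to longitude and 90° to latitude: 290.2392, 37.3642.
Field: 290.2392/20 → 14 → O, 37.3642/10 → 3 → D; chars OD.
Square: 10.2392/2 → 5, 7.3642/1 → 7; chars 57.
Subsquare: 0.2392/0.0833333 → 2 → c, 0.3642/0.0416667 → 8 → i; chars ci.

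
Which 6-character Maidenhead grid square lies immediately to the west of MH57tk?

MH57sk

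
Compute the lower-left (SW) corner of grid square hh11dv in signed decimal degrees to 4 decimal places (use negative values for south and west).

-18.1250, -37.7500

Field H=7, H=7: +7·20° lon, +7·10° lat → SW at lon -40°, lat -20°.
Square 1, 1: +1·2° lon, +1·1° lat → SW at lon -38°, lat -19°.
Subsquare d=3, v=21: +3·0.0833333° lon, +21·0.0416667° lat → SW at lon -37.75°, lat -18.125°.
latitude -18.1250, longitude -37.7500.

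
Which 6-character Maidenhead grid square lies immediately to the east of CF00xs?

Longitude subsquare x = 23; +1 → 24, wraps to 0 = a, carry into square.
Longitude square 0; +1 → 1.
The latitude characters are unchanged.

CF10as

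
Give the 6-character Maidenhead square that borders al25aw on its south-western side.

AL15xv

Longitude subsquare a = 0; −1 → -1, wraps to 23 = x, carry into square.
Longitude square 2; −1 → 1.
Latitude subsquare w = 22; −1 → 21 = v.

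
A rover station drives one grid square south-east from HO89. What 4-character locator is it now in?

Longitude square 8; +1 → 9.
Latitude square 9; −1 → 8.

HO98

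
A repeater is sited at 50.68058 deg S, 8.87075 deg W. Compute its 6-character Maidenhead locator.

ID59nh

Add 180° to longitude and 90° to latitude: 171.1293, 39.3194.
Field (20°×10°, letters A–R): 171.1293/20 → 8 → I, 39.3194/10 → 3 → D; chars ID.
Square (2°×1°, digits 0–9): 11.1293/2 → 5, 9.3194/1 → 9; chars 59.
Subsquare (5′×2.5′, letters a–x): 1.1293/0.0833333 → 13 → n, 0.3194/0.0416667 → 7 → h; chars nh.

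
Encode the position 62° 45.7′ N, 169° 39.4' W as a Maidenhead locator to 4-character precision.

Offset from 180°W / 90°S: lon 10.34°, lat 152.76°.
Field: 10.34/20 → 0 → A, 152.76/10 → 15 → P; chars AP.
Square: 10.34/2 → 5, 2.76/1 → 2; chars 52.

AP52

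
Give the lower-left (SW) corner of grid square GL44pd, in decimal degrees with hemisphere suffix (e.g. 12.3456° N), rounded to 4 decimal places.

Field G=6, L=11: +6·20° lon, +11·10° lat → SW at lon -60°, lat 20°.
Square 4, 4: +4·2° lon, +4·1° lat → SW at lon -52°, lat 24°.
Subsquare p=15, d=3: +15·0.0833333° lon, +3·0.0416667° lat → SW at lon -50.75°, lat 24.125°.
latitude 24.1250° N, longitude 50.7500° W.

24.1250° N, 50.7500° W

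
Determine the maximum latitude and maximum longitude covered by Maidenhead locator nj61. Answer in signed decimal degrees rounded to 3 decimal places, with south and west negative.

Field N=13, J=9: +13·20° lon, +9·10° lat → SW at lon 80°, lat 0°.
Square 6, 1: +6·2° lon, +1·1° lat → SW at lon 92°, lat 1°.
Cell spans 2° lon × 1° lat. NE corner is SW corner plus one full cell.
latitude 2.000, longitude 94.000.

2.000, 94.000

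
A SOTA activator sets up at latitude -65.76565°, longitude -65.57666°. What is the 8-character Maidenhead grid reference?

FC74ff06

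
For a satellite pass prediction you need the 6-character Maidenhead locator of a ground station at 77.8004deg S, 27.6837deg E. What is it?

KB32ue

Add 180° to longitude and 90° to latitude: 207.6837, 12.1996.
Field (20°×10°, letters A–R): lon ⌊207.6837/20⌋ = 10 → K; lat ⌊12.1996/10⌋ = 1 → B.
Square (2°×1°, digits 0–9): lon ⌊7.6837/2⌋ = 3; lat ⌊2.1996/1⌋ = 2.
Subsquare (5′×2.5′, letters a–x): lon ⌊1.6837/0.0833333⌋ = 20 → u; lat ⌊0.1996/0.0416667⌋ = 4 → e.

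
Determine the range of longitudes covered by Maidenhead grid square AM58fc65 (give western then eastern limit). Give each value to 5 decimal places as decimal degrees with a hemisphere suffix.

169.53333° W, 169.52500° W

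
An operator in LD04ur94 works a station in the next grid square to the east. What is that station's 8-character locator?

LD04vr04

Longitude extended square 9; +1 → 10, wraps to 0, carry into subsquare.
Longitude subsquare u = 20; +1 → 21 = v.
The latitude characters are unchanged.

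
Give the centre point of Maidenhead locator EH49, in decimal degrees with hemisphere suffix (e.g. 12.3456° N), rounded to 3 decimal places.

10.500° S, 91.000° W

Field E=4, H=7: +4·20° lon, +7·10° lat → SW at lon -100°, lat -20°.
Square 4, 9: +4·2° lon, +9·1° lat → SW at lon -92°, lat -11°.
Cell spans 2° lon × 1° lat. Centre is SW corner plus half of each.
latitude 10.500° S, longitude 91.000° W.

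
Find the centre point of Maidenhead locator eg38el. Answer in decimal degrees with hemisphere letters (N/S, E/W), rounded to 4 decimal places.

Field E=4, G=6: +4·20° lon, +6·10° lat → SW at lon -100°, lat -30°.
Square 3, 8: +3·2° lon, +8·1° lat → SW at lon -94°, lat -22°.
Subsquare e=4, l=11: +4·0.0833333° lon, +11·0.0416667° lat → SW at lon -93.6667°, lat -21.5417°.
Cell spans 0.0833333° lon × 0.0416667° lat. Centre is SW corner plus half of each.
latitude 21.5208° S, longitude 93.6250° W.

21.5208° S, 93.6250° W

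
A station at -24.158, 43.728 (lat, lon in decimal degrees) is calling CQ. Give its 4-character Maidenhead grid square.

Shift to the Maidenhead origin (180°W, 90°S): lon 223.73, lat 65.84.
Field: 223.73/20 → 11 → L, 65.84/10 → 6 → G; chars LG.
Square: 3.73/2 → 1, 5.84/1 → 5; chars 15.

LG15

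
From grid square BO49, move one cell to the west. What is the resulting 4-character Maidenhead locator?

BO39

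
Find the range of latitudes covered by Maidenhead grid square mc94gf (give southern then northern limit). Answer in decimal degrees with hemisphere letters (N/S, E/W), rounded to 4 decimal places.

65.7917° S, 65.7500° S

Field M=12, C=2: +12·20° lon, +2·10° lat → SW at lon 60°, lat -70°.
Square 9, 4: +9·2° lon, +4·1° lat → SW at lon 78°, lat -66°.
Subsquare g=6, f=5: +6·0.0833333° lon, +5·0.0416667° lat → SW at lon 78.5°, lat -65.7917°.
Cell spans 0.0833333° lon × 0.0416667° lat.
south 65.7917° S, north 65.7500° S.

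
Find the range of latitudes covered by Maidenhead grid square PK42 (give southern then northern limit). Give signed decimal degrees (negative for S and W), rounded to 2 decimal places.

12.00, 13.00

Field P=15, K=10: +15·20° lon, +10·10° lat → SW at lon 120°, lat 10°.
Square 4, 2: +4·2° lon, +2·1° lat → SW at lon 128°, lat 12°.
Cell spans 2° lon × 1° lat.
south 12.00, north 13.00.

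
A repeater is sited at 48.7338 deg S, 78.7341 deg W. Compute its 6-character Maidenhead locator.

Shift to the Maidenhead origin (180°W, 90°S): lon 101.2659, lat 41.2662.
Field: lon ⌊101.2659/20⌋ = 5 → F; lat ⌊41.2662/10⌋ = 4 → E.
Square: lon ⌊1.2659/2⌋ = 0; lat ⌊1.2662/1⌋ = 1.
Subsquare: lon ⌊1.2659/0.0833333⌋ = 15 → p; lat ⌊0.2662/0.0416667⌋ = 6 → g.

FE01pg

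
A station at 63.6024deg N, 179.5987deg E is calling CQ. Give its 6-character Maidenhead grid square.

Add 180° to longitude and 90° to latitude: 359.5987, 153.6024.
Field: lon ⌊359.5987/20⌋ = 17 → R; lat ⌊153.6024/10⌋ = 15 → P.
Square: lon ⌊19.5987/2⌋ = 9; lat ⌊3.6024/1⌋ = 3.
Subsquare: lon ⌊1.5987/0.0833333⌋ = 19 → t; lat ⌊0.6024/0.0416667⌋ = 14 → o.

RP93to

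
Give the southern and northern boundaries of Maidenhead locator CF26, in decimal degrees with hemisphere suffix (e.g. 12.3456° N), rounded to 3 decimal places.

34.000° S, 33.000° S

Field C=2, F=5: +2·20° lon, +5·10° lat → SW at lon -140°, lat -40°.
Square 2, 6: +2·2° lon, +6·1° lat → SW at lon -136°, lat -34°.
Cell spans 2° lon × 1° lat.
south 34.000° S, north 33.000° S.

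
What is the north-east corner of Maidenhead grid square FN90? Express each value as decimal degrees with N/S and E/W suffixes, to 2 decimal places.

41.00° N, 60.00° W

Field F=5, N=13: +5·20° lon, +13·10° lat → SW at lon -80°, lat 40°.
Square 9, 0: +9·2° lon, +0·1° lat → SW at lon -62°, lat 40°.
Cell spans 2° lon × 1° lat. NE corner is SW corner plus one full cell.
latitude 41.00° N, longitude 60.00° W.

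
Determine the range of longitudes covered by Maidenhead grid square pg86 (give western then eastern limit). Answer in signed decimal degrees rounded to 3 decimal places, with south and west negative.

Field P=15, G=6: +15·20° lon, +6·10° lat → SW at lon 120°, lat -30°.
Square 8, 6: +8·2° lon, +6·1° lat → SW at lon 136°, lat -24°.
Cell spans 2° lon × 1° lat.
west 136.000, east 138.000.

136.000, 138.000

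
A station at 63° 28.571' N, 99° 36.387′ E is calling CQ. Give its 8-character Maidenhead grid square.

NP93tl24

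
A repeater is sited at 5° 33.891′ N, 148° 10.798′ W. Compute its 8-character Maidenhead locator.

BJ55vn85

Shift to the Maidenhead origin (180°W, 90°S): lon 31.82003, lat 95.56485.
Field (20°×10°, letters A–R): lon ⌊31.82003/20⌋ = 1 → B; lat ⌊95.56485/10⌋ = 9 → J.
Square (2°×1°, digits 0–9): lon ⌊11.82003/2⌋ = 5; lat ⌊5.56485/1⌋ = 5.
Subsquare (5′×2.5′, letters a–x): lon ⌊1.82003/0.0833333⌋ = 21 → v; lat ⌊0.56485/0.0416667⌋ = 13 → n.
Extended square (30″×15″, digits 0–9): lon ⌊0.07003/0.00833333⌋ = 8; lat ⌊0.02318/0.00416667⌋ = 5.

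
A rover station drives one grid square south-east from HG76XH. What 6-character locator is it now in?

HG86ag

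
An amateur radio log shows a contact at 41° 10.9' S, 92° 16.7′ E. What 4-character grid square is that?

NE68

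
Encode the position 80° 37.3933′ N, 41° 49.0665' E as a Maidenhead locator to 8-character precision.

Shift to the Maidenhead origin (180°W, 90°S): lon 221.81777, lat 170.62322.
Field: lon ⌊221.81777/20⌋ = 11 → L; lat ⌊170.62322/10⌋ = 17 → R.
Square: lon ⌊1.81777/2⌋ = 0; lat ⌊0.62322/1⌋ = 0.
Subsquare: lon ⌊1.81777/0.0833333⌋ = 21 → v; lat ⌊0.62322/0.0416667⌋ = 14 → o.
Extended square: lon ⌊0.06777/0.00833333⌋ = 8; lat ⌊0.03989/0.00416667⌋ = 9.

LR00vo89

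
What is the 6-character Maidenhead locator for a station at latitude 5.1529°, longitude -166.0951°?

AJ65wd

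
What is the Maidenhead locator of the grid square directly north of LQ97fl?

Latitude subsquare l = 11; +1 → 12 = m.
The longitude characters are unchanged.

LQ97fm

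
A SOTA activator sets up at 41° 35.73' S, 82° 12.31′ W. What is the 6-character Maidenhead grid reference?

EE88vj

Add 180° to longitude and 90° to latitude: 97.7948, 48.4045.
Field: lon ⌊97.7948/20⌋ = 4 → E; lat ⌊48.4045/10⌋ = 4 → E.
Square: lon ⌊17.7948/2⌋ = 8; lat ⌊8.4045/1⌋ = 8.
Subsquare: lon ⌊1.7948/0.0833333⌋ = 21 → v; lat ⌊0.4045/0.0416667⌋ = 9 → j.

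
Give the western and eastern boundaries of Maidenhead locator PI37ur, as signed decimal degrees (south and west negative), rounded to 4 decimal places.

Field P=15, I=8: +15·20° lon, +8·10° lat → SW at lon 120°, lat -10°.
Square 3, 7: +3·2° lon, +7·1° lat → SW at lon 126°, lat -3°.
Subsquare u=20, r=17: +20·0.0833333° lon, +17·0.0416667° lat → SW at lon 127.667°, lat -2.29167°.
Cell spans 0.0833333° lon × 0.0416667° lat.
west 127.6667, east 127.7500.

127.6667, 127.7500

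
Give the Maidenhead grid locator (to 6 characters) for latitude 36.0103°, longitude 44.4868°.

Add 180° to longitude and 90° to latitude: 224.4868, 126.0103.
Field: 224.4868/20 → 11 → L, 126.0103/10 → 12 → M; chars LM.
Square: 4.4868/2 → 2, 6.0103/1 → 6; chars 26.
Subsquare: 0.4868/0.0833333 → 5 → f, 0.0103/0.0416667 → 0 → a; chars fa.

LM26fa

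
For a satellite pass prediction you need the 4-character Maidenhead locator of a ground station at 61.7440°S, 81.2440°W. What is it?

EC98

Add 180° to longitude and 90° to latitude: 98.76, 28.26.
Field: lon ⌊98.76/20⌋ = 4 → E; lat ⌊28.26/10⌋ = 2 → C.
Square: lon ⌊18.76/2⌋ = 9; lat ⌊8.26/1⌋ = 8.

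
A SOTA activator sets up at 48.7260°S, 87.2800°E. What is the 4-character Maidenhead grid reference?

NE31

Offset from 180°W / 90°S: lon 267.28°, lat 41.27°.
Field (20°×10°, letters A–R): lon ⌊267.28/20⌋ = 13 → N; lat ⌊41.27/10⌋ = 4 → E.
Square (2°×1°, digits 0–9): lon ⌊7.28/2⌋ = 3; lat ⌊1.27/1⌋ = 1.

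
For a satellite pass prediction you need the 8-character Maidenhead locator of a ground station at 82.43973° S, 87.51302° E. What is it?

NA37sn14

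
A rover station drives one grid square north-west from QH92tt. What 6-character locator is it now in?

Longitude subsquare t = 19; −1 → 18 = s.
Latitude subsquare t = 19; +1 → 20 = u.

QH92su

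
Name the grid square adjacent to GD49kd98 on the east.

Longitude extended square 9; +1 → 10, wraps to 0, carry into subsquare.
Longitude subsquare k = 10; +1 → 11 = l.
The latitude characters are unchanged.

GD49ld08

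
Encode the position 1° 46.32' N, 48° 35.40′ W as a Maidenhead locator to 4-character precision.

GJ51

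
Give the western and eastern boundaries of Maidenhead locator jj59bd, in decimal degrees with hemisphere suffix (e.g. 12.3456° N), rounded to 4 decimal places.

10.0833° E, 10.1667° E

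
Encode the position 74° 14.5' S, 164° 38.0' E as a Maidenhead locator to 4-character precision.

Offset from 180°W / 90°S: lon 344.63°, lat 15.76°.
Field: lon ⌊344.63/20⌋ = 17 → R; lat ⌊15.76/10⌋ = 1 → B.
Square: lon ⌊4.63/2⌋ = 2; lat ⌊5.76/1⌋ = 5.

RB25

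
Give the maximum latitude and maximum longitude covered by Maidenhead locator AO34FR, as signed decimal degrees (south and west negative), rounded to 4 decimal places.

Field A=0, O=14: +0·20° lon, +14·10° lat → SW at lon -180°, lat 50°.
Square 3, 4: +3·2° lon, +4·1° lat → SW at lon -174°, lat 54°.
Subsquare f=5, r=17: +5·0.0833333° lon, +17·0.0416667° lat → SW at lon -173.583°, lat 54.7083°.
Cell spans 0.0833333° lon × 0.0416667° lat. NE corner is SW corner plus one full cell.
latitude 54.7500, longitude -173.5000.

54.7500, -173.5000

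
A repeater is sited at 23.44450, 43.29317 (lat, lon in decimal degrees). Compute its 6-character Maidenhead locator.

Add 180° to longitude and 90° to latitude: 223.2932, 113.4445.
Field: 223.2932/20 → 11 → L, 113.4445/10 → 11 → L; chars LL.
Square: 3.2932/2 → 1, 3.4445/1 → 3; chars 13.
Subsquare: 1.2932/0.0833333 → 15 → p, 0.4445/0.0416667 → 10 → k; chars pk.

LL13pk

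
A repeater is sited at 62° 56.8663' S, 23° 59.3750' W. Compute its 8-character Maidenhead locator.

Shift to the Maidenhead origin (180°W, 90°S): lon 156.01042, lat 27.05223.
Field: lon ⌊156.01042/20⌋ = 7 → H; lat ⌊27.05223/10⌋ = 2 → C.
Square: lon ⌊16.01042/2⌋ = 8; lat ⌊7.05223/1⌋ = 7.
Subsquare: lon ⌊0.01042/0.0833333⌋ = 0 → a; lat ⌊0.05223/0.0416667⌋ = 1 → b.
Extended square: lon ⌊0.01042/0.00833333⌋ = 1; lat ⌊0.01056/0.00416667⌋ = 2.

HC87ab12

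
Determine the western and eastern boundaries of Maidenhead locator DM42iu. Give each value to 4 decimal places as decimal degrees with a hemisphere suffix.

111.3333° W, 111.2500° W

Field D=3, M=12: +3·20° lon, +12·10° lat → SW at lon -120°, lat 30°.
Square 4, 2: +4·2° lon, +2·1° lat → SW at lon -112°, lat 32°.
Subsquare i=8, u=20: +8·0.0833333° lon, +20·0.0416667° lat → SW at lon -111.333°, lat 32.8333°.
Cell spans 0.0833333° lon × 0.0416667° lat.
west 111.3333° W, east 111.2500° W.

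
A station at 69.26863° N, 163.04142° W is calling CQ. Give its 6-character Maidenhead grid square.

AP89lg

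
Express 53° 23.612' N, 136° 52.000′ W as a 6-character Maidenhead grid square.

CO13nj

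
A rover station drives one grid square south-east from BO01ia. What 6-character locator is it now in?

Longitude subsquare i = 8; +1 → 9 = j.
Latitude subsquare a = 0; −1 → -1, wraps to 23 = x, carry into square.
Latitude square 1; −1 → 0.

BO00jx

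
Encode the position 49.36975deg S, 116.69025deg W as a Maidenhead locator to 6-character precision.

DE10pp

Add 180° to longitude and 90° to latitude: 63.3097, 40.6302.
Field: 63.3097/20 → 3 → D, 40.6302/10 → 4 → E; chars DE.
Square: 3.3097/2 → 1, 0.6302/1 → 0; chars 10.
Subsquare: 1.3097/0.0833333 → 15 → p, 0.6302/0.0416667 → 15 → p; chars pp.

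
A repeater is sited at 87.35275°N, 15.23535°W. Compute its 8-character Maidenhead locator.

IR27ji14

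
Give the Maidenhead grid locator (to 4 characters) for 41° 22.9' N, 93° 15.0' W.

EN31

Add 180° to longitude and 90° to latitude: 86.75, 131.38.
Field: 86.75/20 → 4 → E, 131.38/10 → 13 → N; chars EN.
Square: 6.75/2 → 3, 1.38/1 → 1; chars 31.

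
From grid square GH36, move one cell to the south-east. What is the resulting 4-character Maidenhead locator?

GH45

Longitude square 3; +1 → 4.
Latitude square 6; −1 → 5.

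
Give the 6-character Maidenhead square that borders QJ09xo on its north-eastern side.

QJ19ap

Longitude subsquare x = 23; +1 → 24, wraps to 0 = a, carry into square.
Longitude square 0; +1 → 1.
Latitude subsquare o = 14; +1 → 15 = p.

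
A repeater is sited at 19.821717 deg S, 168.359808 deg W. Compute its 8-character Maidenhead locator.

AH50te62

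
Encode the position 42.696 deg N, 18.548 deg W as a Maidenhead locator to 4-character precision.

IN02

Add 180° to longitude and 90° to latitude: 161.45, 132.70.
Field: lon ⌊161.45/20⌋ = 8 → I; lat ⌊132.70/10⌋ = 13 → N.
Square: lon ⌊1.45/2⌋ = 0; lat ⌊2.70/1⌋ = 2.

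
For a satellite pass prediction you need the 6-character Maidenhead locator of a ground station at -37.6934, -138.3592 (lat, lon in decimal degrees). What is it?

Add 180° to longitude and 90° to latitude: 41.6408, 52.3066.
Field (20°×10°, letters A–R): 41.6408/20 → 2 → C, 52.3066/10 → 5 → F; chars CF.
Square (2°×1°, digits 0–9): 1.6408/2 → 0, 2.3066/1 → 2; chars 02.
Subsquare (5′×2.5′, letters a–x): 1.6408/0.0833333 → 19 → t, 0.3066/0.0416667 → 7 → h; chars th.

CF02th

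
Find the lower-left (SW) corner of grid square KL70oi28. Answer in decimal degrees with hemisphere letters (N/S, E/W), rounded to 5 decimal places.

20.36667° N, 35.18333° E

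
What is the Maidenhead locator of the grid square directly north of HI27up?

HI27uq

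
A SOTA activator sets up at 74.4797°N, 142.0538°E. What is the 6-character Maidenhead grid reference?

QQ14al

Shift to the Maidenhead origin (180°W, 90°S): lon 322.0538, lat 164.4797.
Field: 322.0538/20 → 16 → Q, 164.4797/10 → 16 → Q; chars QQ.
Square: 2.0538/2 → 1, 4.4797/1 → 4; chars 14.
Subsquare: 0.0538/0.0833333 → 0 → a, 0.4797/0.0416667 → 11 → l; chars al.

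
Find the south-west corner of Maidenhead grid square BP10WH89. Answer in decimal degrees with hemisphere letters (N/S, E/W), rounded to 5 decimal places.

60.32917° N, 156.10000° W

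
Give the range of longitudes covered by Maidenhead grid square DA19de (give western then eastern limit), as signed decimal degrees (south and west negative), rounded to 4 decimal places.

-117.7500, -117.6667

Field D=3, A=0: +3·20° lon, +0·10° lat → SW at lon -120°, lat -90°.
Square 1, 9: +1·2° lon, +9·1° lat → SW at lon -118°, lat -81°.
Subsquare d=3, e=4: +3·0.0833333° lon, +4·0.0416667° lat → SW at lon -117.75°, lat -80.8333°.
Cell spans 0.0833333° lon × 0.0416667° lat.
west -117.7500, east -117.6667.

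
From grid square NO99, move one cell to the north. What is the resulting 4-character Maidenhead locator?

Latitude square 9; +1 → 10, wraps to 0, carry into field.
Latitude field O = 14; +1 → 15 = P.
The longitude characters are unchanged.

NP90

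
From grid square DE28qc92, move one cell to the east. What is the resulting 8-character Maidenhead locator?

DE28rc02

Longitude extended square 9; +1 → 10, wraps to 0, carry into subsquare.
Longitude subsquare q = 16; +1 → 17 = r.
The latitude characters are unchanged.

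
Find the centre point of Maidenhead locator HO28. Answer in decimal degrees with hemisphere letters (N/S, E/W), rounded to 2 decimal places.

58.50° N, 35.00° W

Field H=7, O=14: +7·20° lon, +14·10° lat → SW at lon -40°, lat 50°.
Square 2, 8: +2·2° lon, +8·1° lat → SW at lon -36°, lat 58°.
Cell spans 2° lon × 1° lat. Centre is SW corner plus half of each.
latitude 58.50° N, longitude 35.00° W.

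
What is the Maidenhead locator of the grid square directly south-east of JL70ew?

JL70fv

Longitude subsquare e = 4; +1 → 5 = f.
Latitude subsquare w = 22; −1 → 21 = v.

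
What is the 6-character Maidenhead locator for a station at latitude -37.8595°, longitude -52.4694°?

GF32sd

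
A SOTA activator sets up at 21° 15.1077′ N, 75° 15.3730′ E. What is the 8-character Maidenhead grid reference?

ML71pg00

Shift to the Maidenhead origin (180°W, 90°S): lon 255.25622, lat 111.25180.
Field: lon ⌊255.25622/20⌋ = 12 → M; lat ⌊111.25180/10⌋ = 11 → L.
Square: lon ⌊15.25622/2⌋ = 7; lat ⌊1.25180/1⌋ = 1.
Subsquare: lon ⌊1.25622/0.0833333⌋ = 15 → p; lat ⌊0.25180/0.0416667⌋ = 6 → g.
Extended square: lon ⌊0.00622/0.00833333⌋ = 0; lat ⌊0.00180/0.00416667⌋ = 0.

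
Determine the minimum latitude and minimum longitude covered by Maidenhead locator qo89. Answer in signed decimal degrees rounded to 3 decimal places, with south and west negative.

59.000, 156.000

Field Q=16, O=14: +16·20° lon, +14·10° lat → SW at lon 140°, lat 50°.
Square 8, 9: +8·2° lon, +9·1° lat → SW at lon 156°, lat 59°.
latitude 59.000, longitude 156.000.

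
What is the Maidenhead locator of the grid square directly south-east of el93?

FL02

Longitude square 9; +1 → 10, wraps to 0, carry into field.
Longitude field E = 4; +1 → 5 = F.
Latitude square 3; −1 → 2.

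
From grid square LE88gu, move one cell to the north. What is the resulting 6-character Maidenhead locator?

LE88gv

Latitude subsquare u = 20; +1 → 21 = v.
The longitude characters are unchanged.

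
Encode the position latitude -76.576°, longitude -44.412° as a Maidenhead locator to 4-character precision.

Offset from 180°W / 90°S: lon 135.59°, lat 13.42°.
Field: lon ⌊135.59/20⌋ = 6 → G; lat ⌊13.42/10⌋ = 1 → B.
Square: lon ⌊15.59/2⌋ = 7; lat ⌊3.42/1⌋ = 3.

GB73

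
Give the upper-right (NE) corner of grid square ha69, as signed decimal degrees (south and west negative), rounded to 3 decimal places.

Field H=7, A=0: +7·20° lon, +0·10° lat → SW at lon -40°, lat -90°.
Square 6, 9: +6·2° lon, +9·1° lat → SW at lon -28°, lat -81°.
Cell spans 2° lon × 1° lat. NE corner is SW corner plus one full cell.
latitude -80.000, longitude -26.000.

-80.000, -26.000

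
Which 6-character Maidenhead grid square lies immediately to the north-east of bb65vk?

BB65wl

Longitude subsquare v = 21; +1 → 22 = w.
Latitude subsquare k = 10; +1 → 11 = l.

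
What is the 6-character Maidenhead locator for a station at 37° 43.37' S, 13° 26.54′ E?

JF62rg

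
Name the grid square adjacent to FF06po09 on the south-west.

FF06oo98

Longitude extended square 0; −1 → -1, wraps to 9, carry into subsquare.
Longitude subsquare p = 15; −1 → 14 = o.
Latitude extended square 9; −1 → 8.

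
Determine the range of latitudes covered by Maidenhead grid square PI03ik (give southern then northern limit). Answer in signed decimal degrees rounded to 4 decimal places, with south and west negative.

-6.5833, -6.5417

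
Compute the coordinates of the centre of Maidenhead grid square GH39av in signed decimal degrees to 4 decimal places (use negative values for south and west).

-10.1042, -53.9583

Field G=6, H=7: +6·20° lon, +7·10° lat → SW at lon -60°, lat -20°.
Square 3, 9: +3·2° lon, +9·1° lat → SW at lon -54°, lat -11°.
Subsquare a=0, v=21: +0·0.0833333° lon, +21·0.0416667° lat → SW at lon -54°, lat -10.125°.
Cell spans 0.0833333° lon × 0.0416667° lat. Centre is SW corner plus half of each.
latitude -10.1042, longitude -53.9583.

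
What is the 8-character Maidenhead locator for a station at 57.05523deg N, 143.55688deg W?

BO87fb33

Shift to the Maidenhead origin (180°W, 90°S): lon 36.44312, lat 147.05523.
Field (20°×10°, letters A–R): lon ⌊36.44312/20⌋ = 1 → B; lat ⌊147.05523/10⌋ = 14 → O.
Square (2°×1°, digits 0–9): lon ⌊16.44312/2⌋ = 8; lat ⌊7.05523/1⌋ = 7.
Subsquare (5′×2.5′, letters a–x): lon ⌊0.44312/0.0833333⌋ = 5 → f; lat ⌊0.05523/0.0416667⌋ = 1 → b.
Extended square (30″×15″, digits 0–9): lon ⌊0.02645/0.00833333⌋ = 3; lat ⌊0.01356/0.00416667⌋ = 3.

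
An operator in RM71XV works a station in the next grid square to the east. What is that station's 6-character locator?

RM81av

Longitude subsquare x = 23; +1 → 24, wraps to 0 = a, carry into square.
Longitude square 7; +1 → 8.
The latitude characters are unchanged.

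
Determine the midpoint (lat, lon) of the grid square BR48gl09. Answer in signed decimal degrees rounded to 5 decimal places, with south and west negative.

88.49792, -151.49583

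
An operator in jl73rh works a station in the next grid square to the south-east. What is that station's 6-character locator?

JL73sg

Longitude subsquare r = 17; +1 → 18 = s.
Latitude subsquare h = 7; −1 → 6 = g.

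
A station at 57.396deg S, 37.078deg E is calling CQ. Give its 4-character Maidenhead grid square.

Offset from 180°W / 90°S: lon 217.08°, lat 32.60°.
Field: 217.08/20 → 10 → K, 32.60/10 → 3 → D; chars KD.
Square: 17.08/2 → 8, 2.60/1 → 2; chars 82.

KD82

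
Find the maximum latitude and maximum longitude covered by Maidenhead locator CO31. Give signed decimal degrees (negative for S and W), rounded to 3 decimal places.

52.000, -132.000

Field C=2, O=14: +2·20° lon, +14·10° lat → SW at lon -140°, lat 50°.
Square 3, 1: +3·2° lon, +1·1° lat → SW at lon -134°, lat 51°.
Cell spans 2° lon × 1° lat. NE corner is SW corner plus one full cell.
latitude 52.000, longitude -132.000.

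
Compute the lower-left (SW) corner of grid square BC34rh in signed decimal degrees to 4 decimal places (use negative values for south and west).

-65.7083, -152.5833

Field B=1, C=2: +1·20° lon, +2·10° lat → SW at lon -160°, lat -70°.
Square 3, 4: +3·2° lon, +4·1° lat → SW at lon -154°, lat -66°.
Subsquare r=17, h=7: +17·0.0833333° lon, +7·0.0416667° lat → SW at lon -152.583°, lat -65.7083°.
latitude -65.7083, longitude -152.5833.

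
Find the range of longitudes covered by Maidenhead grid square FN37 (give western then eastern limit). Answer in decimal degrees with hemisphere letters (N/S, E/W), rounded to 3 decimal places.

74.000° W, 72.000° W

Field F=5, N=13: +5·20° lon, +13·10° lat → SW at lon -80°, lat 40°.
Square 3, 7: +3·2° lon, +7·1° lat → SW at lon -74°, lat 47°.
Cell spans 2° lon × 1° lat.
west 74.000° W, east 72.000° W.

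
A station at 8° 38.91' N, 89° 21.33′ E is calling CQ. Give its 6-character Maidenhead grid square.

NJ48qp

Add 180° to longitude and 90° to latitude: 269.3555, 98.6485.
Field (20°×10°, letters A–R): lon ⌊269.3555/20⌋ = 13 → N; lat ⌊98.6485/10⌋ = 9 → J.
Square (2°×1°, digits 0–9): lon ⌊9.3555/2⌋ = 4; lat ⌊8.6485/1⌋ = 8.
Subsquare (5′×2.5′, letters a–x): lon ⌊1.3555/0.0833333⌋ = 16 → q; lat ⌊0.6485/0.0416667⌋ = 15 → p.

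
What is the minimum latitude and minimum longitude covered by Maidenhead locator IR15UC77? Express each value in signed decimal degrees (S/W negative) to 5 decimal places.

85.11250, -16.27500

Field I=8, R=17: +8·20° lon, +17·10° lat → SW at lon -20°, lat 80°.
Square 1, 5: +1·2° lon, +5·1° lat → SW at lon -18°, lat 85°.
Subsquare u=20, c=2: +20·0.0833333° lon, +2·0.0416667° lat → SW at lon -16.3333°, lat 85.0833°.
Extended square 7, 7: +7·0.00833333° lon, +7·0.00416667° lat → SW at lon -16.275°, lat 85.1125°.
latitude 85.11250, longitude -16.27500.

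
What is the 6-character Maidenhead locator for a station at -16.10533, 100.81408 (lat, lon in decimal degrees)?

Add 180° to longitude and 90° to latitude: 280.8141, 73.8947.
Field: 280.8141/20 → 14 → O, 73.8947/10 → 7 → H; chars OH.
Square: 0.8141/2 → 0, 3.8947/1 → 3; chars 03.
Subsquare: 0.8141/0.0833333 → 9 → j, 0.8947/0.0416667 → 21 → v; chars jv.

OH03jv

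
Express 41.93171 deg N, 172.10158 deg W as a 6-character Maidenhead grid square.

Offset from 180°W / 90°S: lon 7.8984°, lat 131.9317°.
Field: lon ⌊7.8984/20⌋ = 0 → A; lat ⌊131.9317/10⌋ = 13 → N.
Square: lon ⌊7.8984/2⌋ = 3; lat ⌊1.9317/1⌋ = 1.
Subsquare: lon ⌊1.8984/0.0833333⌋ = 22 → w; lat ⌊0.9317/0.0416667⌋ = 22 → w.

AN31ww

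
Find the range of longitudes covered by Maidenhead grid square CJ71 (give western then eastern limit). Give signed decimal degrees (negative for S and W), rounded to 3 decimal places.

Field C=2, J=9: +2·20° lon, +9·10° lat → SW at lon -140°, lat 0°.
Square 7, 1: +7·2° lon, +1·1° lat → SW at lon -126°, lat 1°.
Cell spans 2° lon × 1° lat.
west -126.000, east -124.000.

-126.000, -124.000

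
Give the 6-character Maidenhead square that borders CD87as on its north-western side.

CD77xt

Longitude subsquare a = 0; −1 → -1, wraps to 23 = x, carry into square.
Longitude square 8; −1 → 7.
Latitude subsquare s = 18; +1 → 19 = t.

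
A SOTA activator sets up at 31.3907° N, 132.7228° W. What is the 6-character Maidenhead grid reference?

CM31pj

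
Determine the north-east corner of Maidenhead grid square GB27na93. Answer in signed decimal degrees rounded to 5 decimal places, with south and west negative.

Field G=6, B=1: +6·20° lon, +1·10° lat → SW at lon -60°, lat -80°.
Square 2, 7: +2·2° lon, +7·1° lat → SW at lon -56°, lat -73°.
Subsquare n=13, a=0: +13·0.0833333° lon, +0·0.0416667° lat → SW at lon -54.9167°, lat -73°.
Extended square 9, 3: +9·0.00833333° lon, +3·0.00416667° lat → SW at lon -54.8417°, lat -72.9875°.
Cell spans 0.00833333° lon × 0.00416667° lat. NE corner is SW corner plus one full cell.
latitude -72.98333, longitude -54.83333.

-72.98333, -54.83333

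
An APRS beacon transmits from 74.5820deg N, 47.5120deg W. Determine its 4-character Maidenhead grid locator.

Shift to the Maidenhead origin (180°W, 90°S): lon 132.49, lat 164.58.
Field: 132.49/20 → 6 → G, 164.58/10 → 16 → Q; chars GQ.
Square: 12.49/2 → 6, 4.58/1 → 4; chars 64.

GQ64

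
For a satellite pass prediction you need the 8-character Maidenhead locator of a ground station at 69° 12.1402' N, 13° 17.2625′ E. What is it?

Shift to the Maidenhead origin (180°W, 90°S): lon 193.28771, lat 159.20234.
Field (20°×10°, letters A–R): lon ⌊193.28771/20⌋ = 9 → J; lat ⌊159.20234/10⌋ = 15 → P.
Square (2°×1°, digits 0–9): lon ⌊13.28771/2⌋ = 6; lat ⌊9.20234/1⌋ = 9.
Subsquare (5′×2.5′, letters a–x): lon ⌊1.28771/0.0833333⌋ = 15 → p; lat ⌊0.20234/0.0416667⌋ = 4 → e.
Extended square (30″×15″, digits 0–9): lon ⌊0.03771/0.00833333⌋ = 4; lat ⌊0.03567/0.00416667⌋ = 8.

JP69pe48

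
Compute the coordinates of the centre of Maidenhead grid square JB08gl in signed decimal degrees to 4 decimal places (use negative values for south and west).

-71.5208, 0.5417

Field J=9, B=1: +9·20° lon, +1·10° lat → SW at lon 0°, lat -80°.
Square 0, 8: +0·2° lon, +8·1° lat → SW at lon 0°, lat -72°.
Subsquare g=6, l=11: +6·0.0833333° lon, +11·0.0416667° lat → SW at lon 0.5°, lat -71.5417°.
Cell spans 0.0833333° lon × 0.0416667° lat. Centre is SW corner plus half of each.
latitude -71.5208, longitude 0.5417.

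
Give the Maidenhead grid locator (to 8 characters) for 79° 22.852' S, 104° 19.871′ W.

Offset from 180°W / 90°S: lon 75.66882°, lat 10.61913°.
Field (20°×10°, letters A–R): lon ⌊75.66882/20⌋ = 3 → D; lat ⌊10.61913/10⌋ = 1 → B.
Square (2°×1°, digits 0–9): lon ⌊15.66882/2⌋ = 7; lat ⌊0.61913/1⌋ = 0.
Subsquare (5′×2.5′, letters a–x): lon ⌊1.66882/0.0833333⌋ = 20 → u; lat ⌊0.61913/0.0416667⌋ = 14 → o.
Extended square (30″×15″, digits 0–9): lon ⌊0.00215/0.00833333⌋ = 0; lat ⌊0.03580/0.00416667⌋ = 8.

DB70uo08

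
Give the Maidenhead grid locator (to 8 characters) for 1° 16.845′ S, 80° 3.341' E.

Shift to the Maidenhead origin (180°W, 90°S): lon 260.05568, lat 88.71925.
Field: lon ⌊260.05568/20⌋ = 13 → N; lat ⌊88.71925/10⌋ = 8 → I.
Square: lon ⌊0.05568/2⌋ = 0; lat ⌊8.71925/1⌋ = 8.
Subsquare: lon ⌊0.05568/0.0833333⌋ = 0 → a; lat ⌊0.71925/0.0416667⌋ = 17 → r.
Extended square: lon ⌊0.05568/0.00833333⌋ = 6; lat ⌊0.01092/0.00416667⌋ = 2.

NI08ar62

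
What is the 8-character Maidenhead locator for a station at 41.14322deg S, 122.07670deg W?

CE88xu05

Add 180° to longitude and 90° to latitude: 57.92330, 48.85678.
Field (20°×10°, letters A–R): 57.92330/20 → 2 → C, 48.85678/10 → 4 → E; chars CE.
Square (2°×1°, digits 0–9): 17.92330/2 → 8, 8.85678/1 → 8; chars 88.
Subsquare (5′×2.5′, letters a–x): 1.92330/0.0833333 → 23 → x, 0.85678/0.0416667 → 20 → u; chars xu.
Extended square (30″×15″, digits 0–9): 0.00663/0.00833333 → 0, 0.02345/0.00416667 → 5; chars 05.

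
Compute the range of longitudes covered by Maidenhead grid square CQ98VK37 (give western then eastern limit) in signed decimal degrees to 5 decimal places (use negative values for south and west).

-120.22500, -120.21667

Field C=2, Q=16: +2·20° lon, +16·10° lat → SW at lon -140°, lat 70°.
Square 9, 8: +9·2° lon, +8·1° lat → SW at lon -122°, lat 78°.
Subsquare v=21, k=10: +21·0.0833333° lon, +10·0.0416667° lat → SW at lon -120.25°, lat 78.4167°.
Extended square 3, 7: +3·0.00833333° lon, +7·0.00416667° lat → SW at lon -120.225°, lat 78.4458°.
Cell spans 0.00833333° lon × 0.00416667° lat.
west -120.22500, east -120.21667.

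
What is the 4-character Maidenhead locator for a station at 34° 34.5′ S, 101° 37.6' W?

Shift to the Maidenhead origin (180°W, 90°S): lon 78.37, lat 55.42.
Field (20°×10°, letters A–R): 78.37/20 → 3 → D, 55.42/10 → 5 → F; chars DF.
Square (2°×1°, digits 0–9): 18.37/2 → 9, 5.42/1 → 5; chars 95.

DF95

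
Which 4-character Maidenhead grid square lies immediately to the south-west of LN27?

Longitude square 2; −1 → 1.
Latitude square 7; −1 → 6.

LN16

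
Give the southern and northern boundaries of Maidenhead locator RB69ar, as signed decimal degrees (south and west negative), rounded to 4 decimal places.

-70.2917, -70.2500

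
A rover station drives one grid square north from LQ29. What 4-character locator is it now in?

Latitude square 9; +1 → 10, wraps to 0, carry into field.
Latitude field Q = 16; +1 → 17 = R.
The longitude characters are unchanged.

LR20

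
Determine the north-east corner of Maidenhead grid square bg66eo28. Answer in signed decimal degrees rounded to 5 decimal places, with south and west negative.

-23.37917, -147.64167

Field B=1, G=6: +1·20° lon, +6·10° lat → SW at lon -160°, lat -30°.
Square 6, 6: +6·2° lon, +6·1° lat → SW at lon -148°, lat -24°.
Subsquare e=4, o=14: +4·0.0833333° lon, +14·0.0416667° lat → SW at lon -147.667°, lat -23.4167°.
Extended square 2, 8: +2·0.00833333° lon, +8·0.00416667° lat → SW at lon -147.65°, lat -23.3833°.
Cell spans 0.00833333° lon × 0.00416667° lat. NE corner is SW corner plus one full cell.
latitude -23.37917, longitude -147.64167.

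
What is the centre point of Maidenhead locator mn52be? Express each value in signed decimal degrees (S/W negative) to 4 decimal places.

Field M=12, N=13: +12·20° lon, +13·10° lat → SW at lon 60°, lat 40°.
Square 5, 2: +5·2° lon, +2·1° lat → SW at lon 70°, lat 42°.
Subsquare b=1, e=4: +1·0.0833333° lon, +4·0.0416667° lat → SW at lon 70.0833°, lat 42.1667°.
Cell spans 0.0833333° lon × 0.0416667° lat. Centre is SW corner plus half of each.
latitude 42.1875, longitude 70.1250.

42.1875, 70.1250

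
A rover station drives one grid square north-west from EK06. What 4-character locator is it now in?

DK97

Longitude square 0; −1 → -1, wraps to 9, carry into field.
Longitude field E = 4; −1 → 3 = D.
Latitude square 6; +1 → 7.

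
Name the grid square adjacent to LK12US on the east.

LK12vs

Longitude subsquare u = 20; +1 → 21 = v.
The latitude characters are unchanged.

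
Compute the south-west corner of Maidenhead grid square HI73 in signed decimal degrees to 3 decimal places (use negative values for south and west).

-7.000, -26.000

Field H=7, I=8: +7·20° lon, +8·10° lat → SW at lon -40°, lat -10°.
Square 7, 3: +7·2° lon, +3·1° lat → SW at lon -26°, lat -7°.
latitude -7.000, longitude -26.000.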